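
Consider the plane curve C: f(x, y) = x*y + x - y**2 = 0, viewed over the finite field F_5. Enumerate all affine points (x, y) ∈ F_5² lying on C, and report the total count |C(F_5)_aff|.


Affine F_5-points: {(0, 0), (1, 3), (3, 1), (3, 2)}; count = 4.

For each of the 25 pairs (x, y) ∈ F_5², evaluate f(x, y) mod 5. Record the zeros.
  x = 0: [0↦0, 1↦4, 2↦1, 3↦1, 4↦4]  zeros at y ∈ {0}
  x = 1: [0↦1, 1↦1, 2↦4, 3↦0, 4↦4]  zeros at y ∈ {3}
  x = 2: [0↦2, 1↦3, 2↦2, 3↦4, 4↦4]  zeros at y ∈ ∅
  x = 3: [0↦3, 1↦0, 2↦0, 3↦3, 4↦4]  zeros at y ∈ {1, 2}
  x = 4: [0↦4, 1↦2, 2↦3, 3↦2, 4↦4]  zeros at y ∈ ∅
Collecting zeros: affine points = {(0, 0), (1, 3), (3, 1), (3, 2)}.
Total count |C(F_5)_aff| = 4.


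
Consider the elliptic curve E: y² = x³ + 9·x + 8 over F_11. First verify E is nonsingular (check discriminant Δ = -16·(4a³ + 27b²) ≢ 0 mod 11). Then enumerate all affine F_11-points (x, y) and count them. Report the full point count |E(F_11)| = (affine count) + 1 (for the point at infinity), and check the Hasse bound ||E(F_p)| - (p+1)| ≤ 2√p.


Affine points = {(2, 1), (2, 10), (4, 3), (4, 8), (6, 5), (6, 6), (8, 3), (8, 8), (9, 2), (9, 9), (10, 3), (10, 8)}; affine count = 12; |E(F_11)| = 13.

Discriminant check: Δ ∝ 4a³ + 27b² = 4·9³ + 27·8² = 4·729 + 27·64 ≡ 2 (mod 11). Nonzero ⇒ E is nonsingular.
For each x ∈ F_11, compute rhs = x³ + 9·x + 8 mod 11, then count y ∈ F_11 with y² ≡ rhs.
  x = 0: rhs = 8, matching y values: none (0 points).
  x = 1: rhs = 7, matching y values: none (0 points).
  x = 2: rhs = 1, matching y values: 1, 10 (2 points).
  x = 3: rhs = 7, matching y values: none (0 points).
  x = 4: rhs = 9, matching y values: 3, 8 (2 points).
  x = 5: rhs = 2, matching y values: none (0 points).
  x = 6: rhs = 3, matching y values: 5, 6 (2 points).
  x = 7: rhs = 7, matching y values: none (0 points).
  x = 8: rhs = 9, matching y values: 3, 8 (2 points).
  x = 9: rhs = 4, matching y values: 2, 9 (2 points).
  x = 10: rhs = 9, matching y values: 3, 8 (2 points).
Total affine count: 12.
Full point count |E(F_11)| = 12 + 1 = 13.
Hasse bound: |13 − (11+1)| = |1| = 1 ≤ 2√11 ≈ 6.6332 ✓.


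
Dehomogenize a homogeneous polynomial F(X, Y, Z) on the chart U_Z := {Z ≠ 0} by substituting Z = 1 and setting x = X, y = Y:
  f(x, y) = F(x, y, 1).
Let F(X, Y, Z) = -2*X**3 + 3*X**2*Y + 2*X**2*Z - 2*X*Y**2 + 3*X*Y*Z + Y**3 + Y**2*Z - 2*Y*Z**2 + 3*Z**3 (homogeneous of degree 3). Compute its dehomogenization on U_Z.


f(x, y) = -2*x**3 + 3*x**2*y + 2*x**2 - 2*x*y**2 + 3*x*y + y**3 + y**2 - 2*y + 3

On U_Z we set Z = 1. Each monomial c·X^i·Y^j·Z^k in F becomes c·x^i·y^j·1^k = c·x^i·y^j.
Substituting Z = 1: F(X, Y, 1) = -2*x**3 + 3*x**2*y + 2*x**2 - 2*x*y**2 + 3*x*y + y**3 + y**2 - 2*y + 3.
Note: deg(f) ≤ deg(F) = 3; strict inequality happens when F is divisible by Z (lost terms).


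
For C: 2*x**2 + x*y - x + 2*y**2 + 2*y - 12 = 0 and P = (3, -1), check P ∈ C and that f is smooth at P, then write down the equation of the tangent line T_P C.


Tangent line at P: 10*x + y - 29 = 0.

Step 1: f(3, -1) = 0, so P lies on C.
Step 2: partial derivatives
  f_x(x, y) = 4*x + y - 1, f_y(x, y) = x + 4*y + 2.
  f_x(P) = 10, f_y(P) = 1 (gradient nonzero, so P is smooth).
Step 3: tangent line at P: 10·(x − 3) + 1·(y − -1) = 0.
Expanding: 10*x + y - 29 = 0.


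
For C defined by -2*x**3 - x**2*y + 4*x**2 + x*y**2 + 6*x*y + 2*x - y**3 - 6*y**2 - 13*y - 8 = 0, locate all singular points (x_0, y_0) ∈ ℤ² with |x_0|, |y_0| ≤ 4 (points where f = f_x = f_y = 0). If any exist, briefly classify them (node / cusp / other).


Singular points: {(1, -2)}; classification: cusp.

Compute partial derivatives:
  f_x = -6*x**2 - 2*x*y + 8*x + y**2 + 6*y + 2.
  f_y = -x**2 + 2*x*y + 6*x - 3*y**2 - 12*y - 13.
Scan x_0 ∈ {−4, ..., 4}. For each x_0, f_y(x_0, y) is a polynomial in y; find its integer roots y ∈ {−4, ..., 4}, then test f_x and f at those candidates.
  x = -4: f_y(-4, y) = -3*y**2 - 20*y - 53; no integer root y with |y| ≤ 4.
  x = -3: f_y(-3, y) = -3*y**2 - 18*y - 40; no integer root y with |y| ≤ 4.
  x = -2: f_y(-2, y) = -3*y**2 - 16*y - 29; no integer root y with |y| ≤ 4.
  x = -1: f_y(-1, y) = -3*y**2 - 14*y - 20; no integer root y with |y| ≤ 4.
  x = 0: f_y(0, y) = -3*y**2 - 12*y - 13; no integer root y with |y| ≤ 4.
  x = 1: f_y(1, y) = -3*y**2 - 10*y - 8; vanishes at y ∈ {-2}. (1, -2): f_x = 0, f = 0 — SINGULAR.
  x = 2: f_y(2, y) = -3*y**2 - 8*y - 5; vanishes at y ∈ {-1}. (2, -1): f_x = -7 ≠ 0.
  x = 3: f_y(3, y) = -3*y**2 - 6*y - 4; no integer root y with |y| ≤ 4.
  x = 4: f_y(4, y) = -3*y**2 - 4*y - 5; no integer root y with |y| ≤ 4.
Only singular point on the grid: (1, -2).
Classify: substitute x = 1 + u, y = -2 + v and expand: f = -2*u**3 - u**2*v + u*v**2 - v**3 + v**2.
No constant or linear terms (consistent with a singular point). Quadratic part: v**2. Cubic part: -2*u**3 - u**2*v + u*v**2 - v**3.
The quadratic part v**2 is a perfect square, so there is a single (double) tangent line v = 0, i.e. y = -2. Restricting the cubic part to that line (v = 0) leaves -2*u**3 ≠ 0, so f is not divisible by v and the branch is v² ≈ 2*u**3 to lowest order — this is a cusp.
Classification: cusp.


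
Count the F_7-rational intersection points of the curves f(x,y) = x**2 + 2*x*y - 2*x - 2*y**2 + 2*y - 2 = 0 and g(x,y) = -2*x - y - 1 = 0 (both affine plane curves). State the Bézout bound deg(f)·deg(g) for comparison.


Common zeros: ∅; count = 0; Bézout bound = 2.

deg(f) = 2, deg(g) = 1, so Bézout bound = 2.
Scan x ∈ F_7. For each x, list the y ∈ F_7 with f(x, y) ≡ 0 and those with g(x, y) ≡ 0 (mod 7); the common zeros in that column are the intersection.
  x = 0: f ≡ 0 at y ∈ {3, 5}; g ≡ 0 at y ∈ {6}; common: ∅.
  x = 1: f ≡ 0 at y ∈ ∅; g ≡ 0 at y ∈ {4}; common: ∅.
  x = 2: f ≡ 0 at y ∈ ∅; g ≡ 0 at y ∈ {2}; common: ∅.
  x = 3: f ≡ 0 at y ∈ {1, 3}; g ≡ 0 at y ∈ {0}; common: ∅.
  x = 4: f ≡ 0 at y ∈ {1, 4}; g ≡ 0 at y ∈ {5}; common: ∅.
  x = 5: f ≡ 0 at y ∈ ∅; g ≡ 0 at y ∈ {3}; common: ∅.
  x = 6: f ≡ 0 at y ∈ {2, 5}; g ≡ 0 at y ∈ {1}; common: ∅.
Collecting: common zeros = ∅, so the count is 0.
Comparison with the Bézout bound: 0 ≤ 2 = deg(f)·deg(g), as expected for curves with no common component (the affine F_7-count falls short of the bound because intersections may lie at infinity, over extension fields, or carry multiplicity).


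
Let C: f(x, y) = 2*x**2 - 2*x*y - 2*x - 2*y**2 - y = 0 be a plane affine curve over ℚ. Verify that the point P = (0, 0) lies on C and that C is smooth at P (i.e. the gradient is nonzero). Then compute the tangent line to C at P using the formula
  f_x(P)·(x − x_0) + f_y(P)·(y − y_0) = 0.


Tangent line at P: -2*x - y = 0.

Step 1: f(0, 0) = 0, so P lies on C.
Step 2: partial derivatives
  f_x(x, y) = 4*x - 2*y - 2, f_y(x, y) = -2*x - 4*y - 1.
  f_x(P) = -2, f_y(P) = -1 (gradient nonzero, so P is smooth).
Step 3: tangent line at P: -2·(x − 0) + -1·(y − 0) = 0.
Expanding: -2*x - y = 0.


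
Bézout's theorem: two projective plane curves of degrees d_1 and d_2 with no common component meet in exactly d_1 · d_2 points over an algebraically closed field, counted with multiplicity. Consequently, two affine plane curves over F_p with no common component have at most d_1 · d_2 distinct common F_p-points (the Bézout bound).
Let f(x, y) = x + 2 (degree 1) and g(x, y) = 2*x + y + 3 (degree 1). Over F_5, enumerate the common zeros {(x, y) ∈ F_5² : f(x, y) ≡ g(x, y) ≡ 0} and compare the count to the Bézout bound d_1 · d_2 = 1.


Common zeros: {(3, 1)}; count = 1; Bézout bound = 1.

deg(f) = 1, deg(g) = 1, so Bézout bound = 1.
Scan x ∈ F_5. For each x, list the y ∈ F_5 with f(x, y) ≡ 0 and those with g(x, y) ≡ 0 (mod 5); the common zeros in that column are the intersection.
  x = 0: f ≡ 0 at y ∈ ∅; g ≡ 0 at y ∈ {2}; common: ∅.
  x = 1: f ≡ 0 at y ∈ ∅; g ≡ 0 at y ∈ {0}; common: ∅.
  x = 2: f ≡ 0 at y ∈ ∅; g ≡ 0 at y ∈ {3}; common: ∅.
  x = 3: f ≡ 0 at y ∈ {0, 1, 2, 3, 4}; g ≡ 0 at y ∈ {1}; common: {1}.
  x = 4: f ≡ 0 at y ∈ ∅; g ≡ 0 at y ∈ {4}; common: ∅.
Collecting: common zeros = {(3, 1)}, so the count is 1.
Comparison with the Bézout bound: 1 ≤ 1 = deg(f)·deg(g), as expected for curves with no common component (the bound is attained).


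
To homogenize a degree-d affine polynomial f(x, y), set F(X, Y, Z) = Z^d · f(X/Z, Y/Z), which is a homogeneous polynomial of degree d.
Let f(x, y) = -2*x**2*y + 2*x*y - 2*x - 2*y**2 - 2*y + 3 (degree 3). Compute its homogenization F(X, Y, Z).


F(X, Y, Z) = -2*X**2*Y + 2*X*Y*Z - 2*X*Z**2 - 2*Y**2*Z - 2*Y*Z**2 + 3*Z**3

deg(f) = 3.
Substitute x = X/Z, y = Y/Z into f, then multiply by Z^3.
  monomial -2·x^2·y^1 ↦ -2·X^2·Y^1·Z^0.
  monomial 2·x^1·y^1 ↦ 2·X^1·Y^1·Z^1.
  monomial -2·x^1·y^0 ↦ -2·X^1·Y^0·Z^2.
  monomial -2·x^0·y^2 ↦ -2·X^0·Y^2·Z^1.
  monomial -2·x^0·y^1 ↦ -2·X^0·Y^1·Z^2.
  monomial 3·x^0·y^0 ↦ 3·X^0·Y^0·Z^3.
Collecting: F(X, Y, Z) = -2*X**2*Y + 2*X*Y*Z - 2*X*Z**2 - 2*Y**2*Z - 2*Y*Z**2 + 3*Z**3.


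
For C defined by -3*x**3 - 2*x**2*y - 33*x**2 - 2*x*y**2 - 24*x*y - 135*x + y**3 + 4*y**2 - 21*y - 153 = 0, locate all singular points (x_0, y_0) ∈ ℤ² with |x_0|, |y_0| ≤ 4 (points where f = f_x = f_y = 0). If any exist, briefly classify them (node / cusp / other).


Singular points: {(-3, -3)}; classification: cusp.

Compute partial derivatives:
  f_x = -9*x**2 - 4*x*y - 66*x - 2*y**2 - 24*y - 135.
  f_y = -2*x**2 - 4*x*y - 24*x + 3*y**2 + 8*y - 21.
Scan x_0 ∈ {−4, ..., 4}. For each x_0, f_y(x_0, y) is a polynomial in y; find its integer roots y ∈ {−4, ..., 4}, then test f_x and f at those candidates.
  x = -4: f_y(-4, y) = 3*y**2 + 24*y + 43; no integer root y with |y| ≤ 4.
  x = -3: f_y(-3, y) = 3*y**2 + 20*y + 33; vanishes at y ∈ {-3}. (-3, -3): f_x = 0, f = 0 — SINGULAR.
  x = -2: f_y(-2, y) = 3*y**2 + 16*y + 19; no integer root y with |y| ≤ 4.
  x = -1: f_y(-1, y) = 3*y**2 + 12*y + 1; no integer root y with |y| ≤ 4.
  x = 0: f_y(0, y) = 3*y**2 + 8*y - 21; no integer root y with |y| ≤ 4.
  x = 1: f_y(1, y) = 3*y**2 + 4*y - 47; no integer root y with |y| ≤ 4.
  x = 2: f_y(2, y) = 3*y**2 - 77; no integer root y with |y| ≤ 4.
  x = 3: f_y(3, y) = 3*y**2 - 4*y - 111; no integer root y with |y| ≤ 4.
  x = 4: f_y(4, y) = 3*y**2 - 8*y - 149; no integer root y with |y| ≤ 4.
Only singular point on the grid: (-3, -3).
Classify: substitute x = -3 + u, y = -3 + v and expand: f = -3*u**3 - 2*u**2*v - 2*u*v**2 + v**3 + v**2.
No constant or linear terms (consistent with a singular point). Quadratic part: v**2. Cubic part: -3*u**3 - 2*u**2*v - 2*u*v**2 + v**3.
The quadratic part v**2 is a perfect square, so there is a single (double) tangent line v = 0, i.e. y = -3. Restricting the cubic part to that line (v = 0) leaves -3*u**3 ≠ 0, so f is not divisible by v and the branch is v² ≈ 3*u**3 to lowest order — this is a cusp.
Classification: cusp.


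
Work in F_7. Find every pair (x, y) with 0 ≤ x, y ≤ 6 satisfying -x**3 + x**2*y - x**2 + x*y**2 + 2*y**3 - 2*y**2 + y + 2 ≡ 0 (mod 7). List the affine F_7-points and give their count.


Affine F_7-points: {(1, 0), (3, 1), (6, 3)}; count = 3.

For each of the 49 pairs (x, y) ∈ F_7², evaluate f(x, y) mod 7. Record the zeros.
  x = 0: [0↦2, 1↦3, 2↦5, 3↦6, 4↦4, 5↦4, 6↦4]  zeros at y ∈ ∅
  x = 1: [0↦0, 1↦3, 2↦2, 3↦2, 4↦1, 5↦4, 6↦2]  zeros at y ∈ {0}
  x = 2: [0↦4, 1↦4, 2↦2, 3↦3, 4↦5, 5↦6, 6↦4]  zeros at y ∈ ∅
  x = 3: [0↦1, 1↦0, 2↦6, 3↦3, 4↦3, 5↦4, 6↦4]  zeros at y ∈ {1}
  x = 4: [0↦6, 1↦6, 2↦1, 3↦3, 4↦3, 5↦6, 6↦3]  zeros at y ∈ ∅
  x = 5: [0↦6, 1↦2, 2↦2, 3↦4, 4↦6, 5↦6, 6↦2]  zeros at y ∈ ∅
  x = 6: [0↦2, 1↦3, 2↦3, 3↦0, 4↦6, 5↦5, 6↦2]  zeros at y ∈ {3}
Collecting zeros: affine points = {(1, 0), (3, 1), (6, 3)}.
Total count |C(F_7)_aff| = 3.


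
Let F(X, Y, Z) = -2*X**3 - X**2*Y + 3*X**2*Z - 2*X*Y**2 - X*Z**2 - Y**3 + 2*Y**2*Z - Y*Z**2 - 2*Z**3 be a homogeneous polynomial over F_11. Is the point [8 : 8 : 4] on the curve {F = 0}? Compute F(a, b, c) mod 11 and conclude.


F(8,8,4) ≡ 2 (mod 11); P is NOT on the curve.

Evaluate F(8, 8, 4) term-by-term (mod 11).
  -2*X**3 ↦ -2·512·1·1 = -1024
  -X**2*Y ↦ -1·64·8·1 = -512
  3*X**2*Z ↦ 3·64·1·4 = 768
  -2*X*Y**2 ↦ -2·8·64·1 = -1024
  -X*Z**2 ↦ -1·8·1·16 = -128
  -Y**3 ↦ -1·1·512·1 = -512
  2*Y**2*Z ↦ 2·1·64·4 = 512
  -Y*Z**2 ↦ -1·1·8·16 = -128
  -2*Z**3 ↦ -2·1·1·64 = -128
Sum: F(8, 8, 4) = (-1024) + (-512) + (768) + (-1024) + (-128) + (-512) + (512) + (-128) + (-128) = -2176.
Reducing mod 11: -2176 ≡ 2 (mod 11).
Since F(a, b, c) ≡ 2 ≠ 0 (mod 11), P does NOT lie on the curve.


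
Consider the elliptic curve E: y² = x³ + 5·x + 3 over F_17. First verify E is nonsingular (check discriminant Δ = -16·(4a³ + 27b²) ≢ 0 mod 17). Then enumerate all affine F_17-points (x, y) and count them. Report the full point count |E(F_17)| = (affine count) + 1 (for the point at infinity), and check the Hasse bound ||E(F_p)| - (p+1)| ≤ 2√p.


Affine points = {(1, 3), (1, 14), (2, 2), (2, 15), (4, 6), (4, 11), (5, 0), (10, 4), (10, 13), (13, 2), (13, 15), (15, 6), (15, 11)}; affine count = 13; |E(F_17)| = 14.

Discriminant check: Δ ∝ 4a³ + 27b² = 4·5³ + 27·3² = 4·125 + 27·9 ≡ 12 (mod 17). Nonzero ⇒ E is nonsingular.
For each x ∈ F_17, compute rhs = x³ + 5·x + 3 mod 17, then count y ∈ F_17 with y² ≡ rhs.
  x = 0: rhs = 3, matching y values: none (0 points).
  x = 1: rhs = 9, matching y values: 3, 14 (2 points).
  x = 2: rhs = 4, matching y values: 2, 15 (2 points).
  x = 3: rhs = 11, matching y values: none (0 points).
  x = 4: rhs = 2, matching y values: 6, 11 (2 points).
  x = 5: rhs = 0, matching y values: 0 (1 points).
  x = 6: rhs = 11, matching y values: none (0 points).
  x = 7: rhs = 7, matching y values: none (0 points).
  x = 8: rhs = 11, matching y values: none (0 points).
  x = 9: rhs = 12, matching y values: none (0 points).
  x = 10: rhs = 16, matching y values: 4, 13 (2 points).
  x = 11: rhs = 12, matching y values: none (0 points).
  x = 12: rhs = 6, matching y values: none (0 points).
  x = 13: rhs = 4, matching y values: 2, 15 (2 points).
  x = 14: rhs = 12, matching y values: none (0 points).
  x = 15: rhs = 2, matching y values: 6, 11 (2 points).
  x = 16: rhs = 14, matching y values: none (0 points).
Total affine count: 13.
Full point count |E(F_17)| = 13 + 1 = 14.
Hasse bound: |14 − (17+1)| = |-4| = 4 ≤ 2√17 ≈ 8.2462 ✓.


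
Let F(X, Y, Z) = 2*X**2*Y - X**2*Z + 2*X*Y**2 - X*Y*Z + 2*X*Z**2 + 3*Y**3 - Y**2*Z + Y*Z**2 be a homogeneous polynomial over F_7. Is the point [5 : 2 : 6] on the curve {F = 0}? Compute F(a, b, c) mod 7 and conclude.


F(5,2,6) ≡ 5 (mod 7); P is NOT on the curve.

Evaluate F(5, 2, 6) term-by-term (mod 7).
  2*X**2*Y ↦ 2·25·2·1 = 100
  -X**2*Z ↦ -1·25·1·6 = -150
  2*X*Y**2 ↦ 2·5·4·1 = 40
  -X*Y*Z ↦ -1·5·2·6 = -60
  2*X*Z**2 ↦ 2·5·1·36 = 360
  3*Y**3 ↦ 3·1·8·1 = 24
  -Y**2*Z ↦ -1·1·4·6 = -24
  Y*Z**2 ↦ 1·1·2·36 = 72
Sum: F(5, 2, 6) = (100) + (-150) + (40) + (-60) + (360) + (24) + (-24) + (72) = 362.
Reducing mod 7: 362 ≡ 5 (mod 7).
Since F(a, b, c) ≡ 5 ≠ 0 (mod 7), P does NOT lie on the curve.


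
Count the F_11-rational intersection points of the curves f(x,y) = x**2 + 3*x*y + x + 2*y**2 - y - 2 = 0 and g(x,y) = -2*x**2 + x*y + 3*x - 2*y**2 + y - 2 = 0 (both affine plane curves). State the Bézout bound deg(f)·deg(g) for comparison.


Common zeros: {(5, 1), (9, 9)}; count = 2; Bézout bound = 4.

deg(f) = 2, deg(g) = 2, so Bézout bound = 4.
Scan x ∈ F_11. For each x, list the y ∈ F_11 with f(x, y) ≡ 0 and those with g(x, y) ≡ 0 (mod 11); the common zeros in that column are the intersection.
  x = 0: f ≡ 0 at y ∈ ∅; g ≡ 0 at y ∈ ∅; common: ∅.
  x = 1: f ≡ 0 at y ∈ {0, 10}; g ≡ 0 at y ∈ ∅; common: ∅.
  x = 2: f ≡ 0 at y ∈ {1, 2}; g ≡ 0 at y ∈ ∅; common: ∅.
  x = 3: f ≡ 0 at y ∈ ∅; g ≡ 0 at y ∈ {0, 2}; common: ∅.
  x = 4: f ≡ 0 at y ∈ ∅; g ≡ 0 at y ∈ {0, 8}; common: ∅.
  x = 5: f ≡ 0 at y ∈ {1, 3}; g ≡ 0 at y ∈ {1, 2}; common: {1}.
  x = 6: f ≡ 0 at y ∈ ∅; g ≡ 0 at y ∈ ∅; common: ∅.
  x = 7: f ≡ 0 at y ∈ {3, 9}; g ≡ 0 at y ∈ {7, 8}; common: ∅.
  x = 8: f ≡ 0 at y ∈ ∅; g ≡ 0 at y ∈ {1, 9}; common: ∅.
  x = 9: f ≡ 0 at y ∈ {0, 9}; g ≡ 0 at y ∈ {7, 9}; common: {9}.
  x = 10: f ≡ 0 at y ∈ ∅; g ≡ 0 at y ∈ ∅; common: ∅.
Collecting: common zeros = {(5, 1), (9, 9)}, so the count is 2.
Comparison with the Bézout bound: 2 ≤ 4 = deg(f)·deg(g), as expected for curves with no common component (the affine F_11-count falls short of the bound because intersections may lie at infinity, over extension fields, or carry multiplicity).


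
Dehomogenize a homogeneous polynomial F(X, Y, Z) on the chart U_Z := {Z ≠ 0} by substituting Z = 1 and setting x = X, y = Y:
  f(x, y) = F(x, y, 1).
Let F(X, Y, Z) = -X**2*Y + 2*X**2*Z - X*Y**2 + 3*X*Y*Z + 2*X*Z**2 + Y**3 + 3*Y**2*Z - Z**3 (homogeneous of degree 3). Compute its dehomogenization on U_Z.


f(x, y) = -x**2*y + 2*x**2 - x*y**2 + 3*x*y + 2*x + y**3 + 3*y**2 - 1

On U_Z we set Z = 1. Each monomial c·X^i·Y^j·Z^k in F becomes c·x^i·y^j·1^k = c·x^i·y^j.
Substituting Z = 1: F(X, Y, 1) = -x**2*y + 2*x**2 - x*y**2 + 3*x*y + 2*x + y**3 + 3*y**2 - 1.
Note: deg(f) ≤ deg(F) = 3; strict inequality happens when F is divisible by Z (lost terms).


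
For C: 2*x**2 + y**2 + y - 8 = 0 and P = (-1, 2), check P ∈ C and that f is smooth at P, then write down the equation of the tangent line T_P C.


Tangent line at P: -4*x + 5*y - 14 = 0.

Step 1: f(-1, 2) = 0, so P lies on C.
Step 2: partial derivatives
  f_x(x, y) = 4*x, f_y(x, y) = 2*y + 1.
  f_x(P) = -4, f_y(P) = 5 (gradient nonzero, so P is smooth).
Step 3: tangent line at P: -4·(x − -1) + 5·(y − 2) = 0.
Expanding: -4*x + 5*y - 14 = 0.


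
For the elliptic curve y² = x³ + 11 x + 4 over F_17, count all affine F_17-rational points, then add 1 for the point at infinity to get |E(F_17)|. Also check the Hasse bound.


Affine points = {(0, 2), (0, 15), (1, 4), (1, 13), (2, 0), (3, 8), (3, 9), (7, 4), (7, 13), (8, 3), (8, 14), (9, 4), (9, 13), (10, 3), (10, 14), (13, 7), (13, 10), (15, 5), (15, 12), (16, 3), (16, 14)}; affine count = 21; |E(F_17)| = 22.

Discriminant check: Δ ∝ 4a³ + 27b² = 4·11³ + 27·4² = 4·1331 + 27·16 ≡ 10 (mod 17). Nonzero ⇒ E is nonsingular.
For each x ∈ F_17, compute rhs = x³ + 11·x + 4 mod 17, then count y ∈ F_17 with y² ≡ rhs.
  x = 0: rhs = 4, matching y values: 2, 15 (2 points).
  x = 1: rhs = 16, matching y values: 4, 13 (2 points).
  x = 2: rhs = 0, matching y values: 0 (1 points).
  x = 3: rhs = 13, matching y values: 8, 9 (2 points).
  x = 4: rhs = 10, matching y values: none (0 points).
  x = 5: rhs = 14, matching y values: none (0 points).
  x = 6: rhs = 14, matching y values: none (0 points).
  x = 7: rhs = 16, matching y values: 4, 13 (2 points).
  x = 8: rhs = 9, matching y values: 3, 14 (2 points).
  x = 9: rhs = 16, matching y values: 4, 13 (2 points).
  x = 10: rhs = 9, matching y values: 3, 14 (2 points).
  x = 11: rhs = 11, matching y values: none (0 points).
  x = 12: rhs = 11, matching y values: none (0 points).
  x = 13: rhs = 15, matching y values: 7, 10 (2 points).
  x = 14: rhs = 12, matching y values: none (0 points).
  x = 15: rhs = 8, matching y values: 5, 12 (2 points).
  x = 16: rhs = 9, matching y values: 3, 14 (2 points).
Total affine count: 21.
Full point count |E(F_17)| = 21 + 1 = 22.
Hasse bound: |22 − (17+1)| = |4| = 4 ≤ 2√17 ≈ 8.2462 ✓.


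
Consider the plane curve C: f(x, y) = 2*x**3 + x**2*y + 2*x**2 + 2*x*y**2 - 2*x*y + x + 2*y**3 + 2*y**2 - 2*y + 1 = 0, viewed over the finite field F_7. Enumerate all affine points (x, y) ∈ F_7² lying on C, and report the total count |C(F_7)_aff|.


Affine F_7-points: {(0, 2), (2, 2), (3, 2), (3, 4), (6, 0)}; count = 5.

For each of the 49 pairs (x, y) ∈ F_7², evaluate f(x, y) mod 7. Record the zeros.
  x = 0: [0↦1, 1↦3, 2↦0, 3↦4, 4↦6, 5↦4, 6↦3]  zeros at y ∈ {2}
  x = 1: [0↦6, 1↦2, 2↦4, 3↦3, 4↦4, 5↦5, 6↦4]  zeros at y ∈ ∅
  x = 2: [0↦6, 1↦5, 2↦0, 3↦3, 4↦5, 5↦4, 6↦5]  zeros at y ∈ {2}
  x = 3: [0↦6, 1↦3, 2↦0, 3↦2, 4↦0, 5↦6, 6↦4]  zeros at y ∈ {2, 4}
  x = 4: [0↦4, 1↦1, 2↦2, 3↦5, 4↦1, 5↦2, 6↦6]  zeros at y ∈ ∅
  x = 5: [0↦5, 1↦4, 2↦4, 3↦3, 4↦6, 5↦4, 6↦2]  zeros at y ∈ ∅
  x = 6: [0↦0, 1↦3, 2↦4, 3↦1, 4↦6, 5↦3, 6↦4]  zeros at y ∈ {0}
Collecting zeros: affine points = {(0, 2), (2, 2), (3, 2), (3, 4), (6, 0)}.
Total count |C(F_7)_aff| = 5.


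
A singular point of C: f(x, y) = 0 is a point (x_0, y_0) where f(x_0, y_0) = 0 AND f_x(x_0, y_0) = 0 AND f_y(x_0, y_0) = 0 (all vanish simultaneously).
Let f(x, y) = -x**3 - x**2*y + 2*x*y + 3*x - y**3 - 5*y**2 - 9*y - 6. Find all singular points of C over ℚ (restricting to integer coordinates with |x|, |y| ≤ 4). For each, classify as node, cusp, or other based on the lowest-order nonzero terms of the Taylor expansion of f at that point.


Singular points: {(1, -2)}; classification: node.

Compute partial derivatives:
  f_x = -3*x**2 - 2*x*y + 2*y + 3.
  f_y = -x**2 + 2*x - 3*y**2 - 10*y - 9.
Scan x_0 ∈ {−4, ..., 4}. For each x_0, f_y(x_0, y) is a polynomial in y; find its integer roots y ∈ {−4, ..., 4}, then test f_x and f at those candidates.
  x = -4: f_y(-4, y) = -3*y**2 - 10*y - 33; no integer root y with |y| ≤ 4.
  x = -3: f_y(-3, y) = -3*y**2 - 10*y - 24; no integer root y with |y| ≤ 4.
  x = -2: f_y(-2, y) = -3*y**2 - 10*y - 17; no integer root y with |y| ≤ 4.
  x = -1: f_y(-1, y) = -3*y**2 - 10*y - 12; no integer root y with |y| ≤ 4.
  x = 0: f_y(0, y) = -3*y**2 - 10*y - 9; no integer root y with |y| ≤ 4.
  x = 1: f_y(1, y) = -3*y**2 - 10*y - 8; vanishes at y ∈ {-2}. (1, -2): f_x = 0, f = 0 — SINGULAR.
  x = 2: f_y(2, y) = -3*y**2 - 10*y - 9; no integer root y with |y| ≤ 4.
  x = 3: f_y(3, y) = -3*y**2 - 10*y - 12; no integer root y with |y| ≤ 4.
  x = 4: f_y(4, y) = -3*y**2 - 10*y - 17; no integer root y with |y| ≤ 4.
Only singular point on the grid: (1, -2).
Classify: substitute x = 1 + u, y = -2 + v and expand: f = -u**3 - u**2*v - u**2 - v**3 + v**2.
No constant or linear terms (consistent with a singular point). Quadratic part: -u**2 + v**2. Cubic part: -u**3 - u**2*v - v**3.
The quadratic part v**2 - u**2 = (v − u)(v + u) splits into two distinct linear factors, so there are two distinct tangent lines y − -2 = ±(x − 1) — this is a node (ordinary double point).
Classification: node.


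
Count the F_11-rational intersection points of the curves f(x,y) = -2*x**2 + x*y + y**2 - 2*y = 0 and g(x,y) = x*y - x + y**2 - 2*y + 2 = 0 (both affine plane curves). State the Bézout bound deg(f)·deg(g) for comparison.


Common zeros: ∅; count = 0; Bézout bound = 4.

deg(f) = 2, deg(g) = 2, so Bézout bound = 4.
Scan x ∈ F_11. For each x, list the y ∈ F_11 with f(x, y) ≡ 0 and those with g(x, y) ≡ 0 (mod 11); the common zeros in that column are the intersection.
  x = 0: f ≡ 0 at y ∈ {0, 2}; g ≡ 0 at y ∈ ∅; common: ∅.
  x = 1: f ≡ 0 at y ∈ {2, 10}; g ≡ 0 at y ∈ ∅; common: ∅.
  x = 2: f ≡ 0 at y ∈ ∅; g ≡ 0 at y ∈ {0}; common: ∅.
  x = 3: f ≡ 0 at y ∈ ∅; g ≡ 0 at y ∈ {3, 7}; common: ∅.
  x = 4: f ≡ 0 at y ∈ {10}; g ≡ 0 at y ∈ {4, 5}; common: ∅.
  x = 5: f ≡ 0 at y ∈ {4}; g ≡ 0 at y ∈ ∅; common: ∅.
  x = 6: f ≡ 0 at y ∈ ∅; g ≡ 0 at y ∈ ∅; common: ∅.
  x = 7: f ≡ 0 at y ∈ ∅; g ≡ 0 at y ∈ {8, 9}; common: ∅.
  x = 8: f ≡ 0 at y ∈ {1, 4}; g ≡ 0 at y ∈ {6, 10}; common: ∅.
  x = 9: f ≡ 0 at y ∈ {1, 3}; g ≡ 0 at y ∈ {2}; common: ∅.
  x = 10: f ≡ 0 at y ∈ ∅; g ≡ 0 at y ∈ ∅; common: ∅.
Collecting: common zeros = ∅, so the count is 0.
Comparison with the Bézout bound: 0 ≤ 4 = deg(f)·deg(g), as expected for curves with no common component (the affine F_11-count falls short of the bound because intersections may lie at infinity, over extension fields, or carry multiplicity).


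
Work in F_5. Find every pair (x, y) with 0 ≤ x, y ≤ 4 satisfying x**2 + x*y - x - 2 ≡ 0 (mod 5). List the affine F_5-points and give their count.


Affine F_5-points: {(1, 2), (2, 0), (3, 2), (4, 0)}; count = 4.

For each of the 25 pairs (x, y) ∈ F_5², evaluate f(x, y) mod 5. Record the zeros.
  x = 0: [0↦3, 1↦3, 2↦3, 3↦3, 4↦3]  zeros at y ∈ ∅
  x = 1: [0↦3, 1↦4, 2↦0, 3↦1, 4↦2]  zeros at y ∈ {2}
  x = 2: [0↦0, 1↦2, 2↦4, 3↦1, 4↦3]  zeros at y ∈ {0}
  x = 3: [0↦4, 1↦2, 2↦0, 3↦3, 4↦1]  zeros at y ∈ {2}
  x = 4: [0↦0, 1↦4, 2↦3, 3↦2, 4↦1]  zeros at y ∈ {0}
Collecting zeros: affine points = {(1, 2), (2, 0), (3, 2), (4, 0)}.
Total count |C(F_5)_aff| = 4.


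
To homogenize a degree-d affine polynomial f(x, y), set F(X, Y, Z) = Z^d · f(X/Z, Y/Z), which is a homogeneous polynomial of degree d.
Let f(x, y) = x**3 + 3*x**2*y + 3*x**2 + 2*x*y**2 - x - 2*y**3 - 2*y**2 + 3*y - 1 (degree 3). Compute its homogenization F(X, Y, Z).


F(X, Y, Z) = X**3 + 3*X**2*Y + 3*X**2*Z + 2*X*Y**2 - X*Z**2 - 2*Y**3 - 2*Y**2*Z + 3*Y*Z**2 - Z**3

deg(f) = 3.
Substitute x = X/Z, y = Y/Z into f, then multiply by Z^3.
  monomial 1·x^3·y^0 ↦ 1·X^3·Y^0·Z^0.
  monomial 3·x^2·y^1 ↦ 3·X^2·Y^1·Z^0.
  monomial 3·x^2·y^0 ↦ 3·X^2·Y^0·Z^1.
  monomial 2·x^1·y^2 ↦ 2·X^1·Y^2·Z^0.
  monomial -1·x^1·y^0 ↦ -1·X^1·Y^0·Z^2.
  monomial -2·x^0·y^3 ↦ -2·X^0·Y^3·Z^0.
  monomial -2·x^0·y^2 ↦ -2·X^0·Y^2·Z^1.
  monomial 3·x^0·y^1 ↦ 3·X^0·Y^1·Z^2.
  monomial -1·x^0·y^0 ↦ -1·X^0·Y^0·Z^3.
Collecting: F(X, Y, Z) = X**3 + 3*X**2*Y + 3*X**2*Z + 2*X*Y**2 - X*Z**2 - 2*Y**3 - 2*Y**2*Z + 3*Y*Z**2 - Z**3.


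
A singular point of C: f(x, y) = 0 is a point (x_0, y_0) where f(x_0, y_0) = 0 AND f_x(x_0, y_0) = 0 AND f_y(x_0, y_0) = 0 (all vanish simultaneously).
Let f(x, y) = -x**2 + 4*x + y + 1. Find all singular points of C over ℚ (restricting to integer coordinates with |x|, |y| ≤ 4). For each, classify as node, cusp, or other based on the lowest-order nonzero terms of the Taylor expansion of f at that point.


No singular points in the scanned grid; C is smooth there.

Compute partial derivatives:
  f_x = 4 - 2*x.
  f_y = 1.
f_y = 1 is a nonzero constant, so f_y never vanishes: no point (x, y) can satisfy f = f_x = f_y = 0. In particular no (x, y) ∈ {−4, ..., 4}² is singular; the curve is smooth.


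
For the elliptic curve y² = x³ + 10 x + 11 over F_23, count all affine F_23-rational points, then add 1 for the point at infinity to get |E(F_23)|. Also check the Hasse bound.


Affine points = {(2, 4), (2, 19), (4, 0), (5, 5), (5, 18), (9, 5), (9, 18), (11, 7), (11, 16), (16, 9), (16, 14), (20, 0), (21, 11), (21, 12), (22, 0)}; affine count = 15; |E(F_23)| = 16.

Discriminant check: Δ ∝ 4a³ + 27b² = 4·10³ + 27·11² = 4·1000 + 27·121 ≡ 22 (mod 23). Nonzero ⇒ E is nonsingular.
For each x ∈ F_23, compute rhs = x³ + 10·x + 11 mod 23, then count y ∈ F_23 with y² ≡ rhs.
  x = 0: rhs = 11, matching y values: none (0 points).
  x = 1: rhs = 22, matching y values: none (0 points).
  x = 2: rhs = 16, matching y values: 4, 19 (2 points).
  x = 3: rhs = 22, matching y values: none (0 points).
  x = 4: rhs = 0, matching y values: 0 (1 points).
  x = 5: rhs = 2, matching y values: 5, 18 (2 points).
  x = 6: rhs = 11, matching y values: none (0 points).
  x = 7: rhs = 10, matching y values: none (0 points).
  x = 8: rhs = 5, matching y values: none (0 points).
  x = 9: rhs = 2, matching y values: 5, 18 (2 points).
  x = 10: rhs = 7, matching y values: none (0 points).
  x = 11: rhs = 3, matching y values: 7, 16 (2 points).
  x = 12: rhs = 19, matching y values: none (0 points).
  x = 13: rhs = 15, matching y values: none (0 points).
  x = 14: rhs = 20, matching y values: none (0 points).
  x = 15: rhs = 17, matching y values: none (0 points).
  x = 16: rhs = 12, matching y values: 9, 14 (2 points).
  x = 17: rhs = 11, matching y values: none (0 points).
  x = 18: rhs = 20, matching y values: none (0 points).
  x = 19: rhs = 22, matching y values: none (0 points).
  x = 20: rhs = 0, matching y values: 0 (1 points).
  x = 21: rhs = 6, matching y values: 11, 12 (2 points).
  x = 22: rhs = 0, matching y values: 0 (1 points).
Total affine count: 15.
Full point count |E(F_23)| = 15 + 1 = 16.
Hasse bound: |16 − (23+1)| = |-8| = 8 ≤ 2√23 ≈ 9.5917 ✓.


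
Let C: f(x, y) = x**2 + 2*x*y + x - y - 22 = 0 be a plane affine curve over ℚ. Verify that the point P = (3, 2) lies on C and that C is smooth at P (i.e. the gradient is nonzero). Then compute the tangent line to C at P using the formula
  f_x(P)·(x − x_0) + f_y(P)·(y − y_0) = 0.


Tangent line at P: 11*x + 5*y - 43 = 0.

Step 1: f(3, 2) = 0, so P lies on C.
Step 2: partial derivatives
  f_x(x, y) = 2*x + 2*y + 1, f_y(x, y) = 2*x - 1.
  f_x(P) = 11, f_y(P) = 5 (gradient nonzero, so P is smooth).
Step 3: tangent line at P: 11·(x − 3) + 5·(y − 2) = 0.
Expanding: 11*x + 5*y - 43 = 0.


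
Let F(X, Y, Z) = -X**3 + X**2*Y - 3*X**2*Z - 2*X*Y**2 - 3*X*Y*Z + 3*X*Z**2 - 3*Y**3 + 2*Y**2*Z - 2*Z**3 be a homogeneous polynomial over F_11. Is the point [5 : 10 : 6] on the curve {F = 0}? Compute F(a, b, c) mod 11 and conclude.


F(5,10,6) ≡ 10 (mod 11); P is NOT on the curve.

Evaluate F(5, 10, 6) term-by-term (mod 11).
  -X**3 ↦ -1·125·1·1 = -125
  X**2*Y ↦ 1·25·10·1 = 250
  -3*X**2*Z ↦ -3·25·1·6 = -450
  -2*X*Y**2 ↦ -2·5·100·1 = -1000
  -3*X*Y*Z ↦ -3·5·10·6 = -900
  3*X*Z**2 ↦ 3·5·1·36 = 540
  -3*Y**3 ↦ -3·1·1000·1 = -3000
  2*Y**2*Z ↦ 2·1·100·6 = 1200
  -2*Z**3 ↦ -2·1·1·216 = -432
Sum: F(5, 10, 6) = (-125) + (250) + (-450) + (-1000) + (-900) + (540) + (-3000) + (1200) + (-432) = -3917.
Reducing mod 11: -3917 ≡ 10 (mod 11).
Since F(a, b, c) ≡ 10 ≠ 0 (mod 11), P does NOT lie on the curve.


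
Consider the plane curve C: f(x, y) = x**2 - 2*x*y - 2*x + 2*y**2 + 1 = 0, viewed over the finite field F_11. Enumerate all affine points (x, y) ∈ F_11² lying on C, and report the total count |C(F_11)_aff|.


Affine F_11-points: {(0, 4), (0, 7), (1, 0), (1, 1), (3, 1), (3, 2), (4, 6), (4, 9), (5, 7), (5, 9), (10, 4), (10, 6)}; count = 12.

For each of the 121 pairs (x, y) ∈ F_11², evaluate f(x, y) mod 11. Record the zeros.
  x = 0: [0↦1, 1↦3, 2↦9, 3↦8, 4↦0, 5↦7, 6↦7, 7↦0, 8↦8, 9↦9, 10↦3]  zeros at y ∈ {4, 7}
  x = 1: [0↦0, 1↦0, 2↦4, 3↦1, 4↦2, 5↦7, 6↦5, 7↦7, 8↦2, 9↦1, 10↦4]  zeros at y ∈ {0, 1}
  x = 2: [0↦1, 1↦10, 2↦1, 3↦7, 4↦6, 5↦9, 6↦5, 7↦5, 8↦9, 9↦6, 10↦7]  zeros at y ∈ ∅
  x = 3: [0↦4, 1↦0, 2↦0, 3↦4, 4↦1, 5↦2, 6↦7, 7↦5, 8↦7, 9↦2, 10↦1]  zeros at y ∈ {1, 2}
  x = 4: [0↦9, 1↦3, 2↦1, 3↦3, 4↦9, 5↦8, 6↦0, 7↦7, 8↦7, 9↦0, 10↦8]  zeros at y ∈ {6, 9}
  x = 5: [0↦5, 1↦8, 2↦4, 3↦4, 4↦8, 5↦5, 6↦6, 7↦0, 8↦9, 9↦0, 10↦6]  zeros at y ∈ {7, 9}
  x = 6: [0↦3, 1↦4, 2↦9, 3↦7, 4↦9, 5↦4, 6↦3, 7↦6, 8↦2, 9↦2, 10↦6]  zeros at y ∈ ∅
  x = 7: [0↦3, 1↦2, 2↦5, 3↦1, 4↦1, 5↦5, 6↦2, 7↦3, 8↦8, 9↦6, 10↦8]  zeros at y ∈ ∅
  x = 8: [0↦5, 1↦2, 2↦3, 3↦8, 4↦6, 5↦8, 6↦3, 7↦2, 8↦5, 9↦1, 10↦1]  zeros at y ∈ ∅
  x = 9: [0↦9, 1↦4, 2↦3, 3↦6, 4↦2, 5↦2, 6↦6, 7↦3, 8↦4, 9↦9, 10↦7]  zeros at y ∈ ∅
  x = 10: [0↦4, 1↦8, 2↦5, 3↦6, 4↦0, 5↦9, 6↦0, 7↦6, 8↦5, 9↦8, 10↦4]  zeros at y ∈ {4, 6}
Collecting zeros: affine points = {(0, 4), (0, 7), (1, 0), (1, 1), (3, 1), (3, 2), (4, 6), (4, 9), (5, 7), (5, 9), (10, 4), (10, 6)}.
Total count |C(F_11)_aff| = 12.


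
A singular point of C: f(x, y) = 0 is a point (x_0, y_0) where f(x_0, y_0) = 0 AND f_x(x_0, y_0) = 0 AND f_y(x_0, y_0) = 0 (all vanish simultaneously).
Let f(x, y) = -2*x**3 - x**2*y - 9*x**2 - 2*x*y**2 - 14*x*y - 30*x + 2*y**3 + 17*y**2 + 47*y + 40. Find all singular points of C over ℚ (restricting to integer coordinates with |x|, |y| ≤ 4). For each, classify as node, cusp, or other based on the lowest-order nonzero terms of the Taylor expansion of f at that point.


Singular points: {(-1, -3)}; classification: cusp.

Compute partial derivatives:
  f_x = -6*x**2 - 2*x*y - 18*x - 2*y**2 - 14*y - 30.
  f_y = -x**2 - 4*x*y - 14*x + 6*y**2 + 34*y + 47.
Scan x_0 ∈ {−4, ..., 4}. For each x_0, f_y(x_0, y) is a polynomial in y; find its integer roots y ∈ {−4, ..., 4}, then test f_x and f at those candidates.
  x = -4: f_y(-4, y) = 6*y**2 + 50*y + 87; no integer root y with |y| ≤ 4.
  x = -3: f_y(-3, y) = 6*y**2 + 46*y + 80; no integer root y with |y| ≤ 4.
  x = -2: f_y(-2, y) = 6*y**2 + 42*y + 71; no integer root y with |y| ≤ 4.
  x = -1: f_y(-1, y) = 6*y**2 + 38*y + 60; vanishes at y ∈ {-3}. (-1, -3): f_x = 0, f = 0 — SINGULAR.
  x = 0: f_y(0, y) = 6*y**2 + 34*y + 47; no integer root y with |y| ≤ 4.
  x = 1: f_y(1, y) = 6*y**2 + 30*y + 32; no integer root y with |y| ≤ 4.
  x = 2: f_y(2, y) = 6*y**2 + 26*y + 15; no integer root y with |y| ≤ 4.
  x = 3: f_y(3, y) = 6*y**2 + 22*y - 4; no integer root y with |y| ≤ 4.
  x = 4: f_y(4, y) = 6*y**2 + 18*y - 25; no integer root y with |y| ≤ 4.
Only singular point on the grid: (-1, -3).
Classify: substitute x = -1 + u, y = -3 + v and expand: f = -2*u**3 - u**2*v - 2*u*v**2 + 2*v**3 + v**2.
No constant or linear terms (consistent with a singular point). Quadratic part: v**2. Cubic part: -2*u**3 - u**2*v - 2*u*v**2 + 2*v**3.
The quadratic part v**2 is a perfect square, so there is a single (double) tangent line v = 0, i.e. y = -3. Restricting the cubic part to that line (v = 0) leaves -2*u**3 ≠ 0, so f is not divisible by v and the branch is v² ≈ 2*u**3 to lowest order — this is a cusp.
Classification: cusp.


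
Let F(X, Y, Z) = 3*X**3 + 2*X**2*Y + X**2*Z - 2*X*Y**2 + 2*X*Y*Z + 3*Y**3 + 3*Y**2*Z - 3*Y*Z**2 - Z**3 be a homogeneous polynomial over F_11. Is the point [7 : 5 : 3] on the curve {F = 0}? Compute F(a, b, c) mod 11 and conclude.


F(7,5,3) ≡ 6 (mod 11); P is NOT on the curve.

Evaluate F(7, 5, 3) term-by-term (mod 11).
  3*X**3 ↦ 3·343·1·1 = 1029
  2*X**2*Y ↦ 2·49·5·1 = 490
  X**2*Z ↦ 1·49·1·3 = 147
  -2*X*Y**2 ↦ -2·7·25·1 = -350
  2*X*Y*Z ↦ 2·7·5·3 = 210
  3*Y**3 ↦ 3·1·125·1 = 375
  3*Y**2*Z ↦ 3·1·25·3 = 225
  -3*Y*Z**2 ↦ -3·1·5·9 = -135
  -Z**3 ↦ -1·1·1·27 = -27
Sum: F(7, 5, 3) = (1029) + (490) + (147) + (-350) + (210) + (375) + (225) + (-135) + (-27) = 1964.
Reducing mod 11: 1964 ≡ 6 (mod 11).
Since F(a, b, c) ≡ 6 ≠ 0 (mod 11), P does NOT lie on the curve.


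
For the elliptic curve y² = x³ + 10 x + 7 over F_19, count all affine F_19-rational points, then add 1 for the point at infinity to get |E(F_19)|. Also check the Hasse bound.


Affine points = {(0, 8), (0, 11), (2, 4), (2, 15), (3, 8), (3, 11), (4, 4), (4, 15), (5, 7), (5, 12), (6, 6), (6, 13), (9, 3), (9, 16), (10, 9), (10, 10), (11, 2), (11, 17), (13, 4), (13, 15), (15, 6), (15, 13), (16, 8), (16, 11), (17, 6), (17, 13)}; affine count = 26; |E(F_19)| = 27.

Discriminant check: Δ ∝ 4a³ + 27b² = 4·10³ + 27·7² = 4·1000 + 27·49 ≡ 3 (mod 19). Nonzero ⇒ E is nonsingular.
For each x ∈ F_19, compute rhs = x³ + 10·x + 7 mod 19, then count y ∈ F_19 with y² ≡ rhs.
  x = 0: rhs = 7, matching y values: 8, 11 (2 points).
  x = 1: rhs = 18, matching y values: none (0 points).
  x = 2: rhs = 16, matching y values: 4, 15 (2 points).
  x = 3: rhs = 7, matching y values: 8, 11 (2 points).
  x = 4: rhs = 16, matching y values: 4, 15 (2 points).
  x = 5: rhs = 11, matching y values: 7, 12 (2 points).
  x = 6: rhs = 17, matching y values: 6, 13 (2 points).
  x = 7: rhs = 2, matching y values: none (0 points).
  x = 8: rhs = 10, matching y values: none (0 points).
  x = 9: rhs = 9, matching y values: 3, 16 (2 points).
  x = 10: rhs = 5, matching y values: 9, 10 (2 points).
  x = 11: rhs = 4, matching y values: 2, 17 (2 points).
  x = 12: rhs = 12, matching y values: none (0 points).
  x = 13: rhs = 16, matching y values: 4, 15 (2 points).
  x = 14: rhs = 3, matching y values: none (0 points).
  x = 15: rhs = 17, matching y values: 6, 13 (2 points).
  x = 16: rhs = 7, matching y values: 8, 11 (2 points).
  x = 17: rhs = 17, matching y values: 6, 13 (2 points).
  x = 18: rhs = 15, matching y values: none (0 points).
Total affine count: 26.
Full point count |E(F_19)| = 26 + 1 = 27.
Hasse bound: |27 − (19+1)| = |7| = 7 ≤ 2√19 ≈ 8.7178 ✓.


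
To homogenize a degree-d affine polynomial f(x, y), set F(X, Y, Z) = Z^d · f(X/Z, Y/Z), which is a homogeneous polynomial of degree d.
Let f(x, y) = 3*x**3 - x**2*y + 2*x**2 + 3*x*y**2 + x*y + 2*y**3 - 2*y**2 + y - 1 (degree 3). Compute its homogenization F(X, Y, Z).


F(X, Y, Z) = 3*X**3 - X**2*Y + 2*X**2*Z + 3*X*Y**2 + X*Y*Z + 2*Y**3 - 2*Y**2*Z + Y*Z**2 - Z**3

deg(f) = 3.
Substitute x = X/Z, y = Y/Z into f, then multiply by Z^3.
  monomial 3·x^3·y^0 ↦ 3·X^3·Y^0·Z^0.
  monomial -1·x^2·y^1 ↦ -1·X^2·Y^1·Z^0.
  monomial 2·x^2·y^0 ↦ 2·X^2·Y^0·Z^1.
  monomial 3·x^1·y^2 ↦ 3·X^1·Y^2·Z^0.
  monomial 1·x^1·y^1 ↦ 1·X^1·Y^1·Z^1.
  monomial 2·x^0·y^3 ↦ 2·X^0·Y^3·Z^0.
  monomial -2·x^0·y^2 ↦ -2·X^0·Y^2·Z^1.
  monomial 1·x^0·y^1 ↦ 1·X^0·Y^1·Z^2.
  monomial -1·x^0·y^0 ↦ -1·X^0·Y^0·Z^3.
Collecting: F(X, Y, Z) = 3*X**3 - X**2*Y + 2*X**2*Z + 3*X*Y**2 + X*Y*Z + 2*Y**3 - 2*Y**2*Z + Y*Z**2 - Z**3.


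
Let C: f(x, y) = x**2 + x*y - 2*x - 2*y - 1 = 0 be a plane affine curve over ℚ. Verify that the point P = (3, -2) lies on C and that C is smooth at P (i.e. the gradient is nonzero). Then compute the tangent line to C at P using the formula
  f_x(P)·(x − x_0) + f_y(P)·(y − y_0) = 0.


Tangent line at P: 2*x + y - 4 = 0.

Step 1: f(3, -2) = 0, so P lies on C.
Step 2: partial derivatives
  f_x(x, y) = 2*x + y - 2, f_y(x, y) = x - 2.
  f_x(P) = 2, f_y(P) = 1 (gradient nonzero, so P is smooth).
Step 3: tangent line at P: 2·(x − 3) + 1·(y − -2) = 0.
Expanding: 2*x + y - 4 = 0.


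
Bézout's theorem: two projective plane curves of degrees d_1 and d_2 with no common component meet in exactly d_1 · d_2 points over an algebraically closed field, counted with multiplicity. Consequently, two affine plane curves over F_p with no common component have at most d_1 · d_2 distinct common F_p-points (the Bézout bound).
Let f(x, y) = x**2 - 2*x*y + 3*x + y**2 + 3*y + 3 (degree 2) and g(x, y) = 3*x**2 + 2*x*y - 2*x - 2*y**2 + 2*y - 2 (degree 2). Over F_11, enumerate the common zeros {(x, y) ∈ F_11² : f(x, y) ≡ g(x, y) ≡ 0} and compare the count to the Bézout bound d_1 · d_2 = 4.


Common zeros: ∅; count = 0; Bézout bound = 4.

deg(f) = 2, deg(g) = 2, so Bézout bound = 4.
Scan x ∈ F_11. For each x, list the y ∈ F_11 with f(x, y) ≡ 0 and those with g(x, y) ≡ 0 (mod 11); the common zeros in that column are the intersection.
  x = 0: f ≡ 0 at y ∈ ∅; g ≡ 0 at y ∈ ∅; common: ∅.
  x = 1: f ≡ 0 at y ∈ ∅; g ≡ 0 at y ∈ ∅; common: ∅.
  x = 2: f ≡ 0 at y ∈ {5, 7}; g ≡ 0 at y ∈ ∅; common: ∅.
  x = 3: f ≡ 0 at y ∈ ∅; g ≡ 0 at y ∈ ∅; common: ∅.
  x = 4: f ≡ 0 at y ∈ {8}; g ≡ 0 at y ∈ ∅; common: ∅.
  x = 5: f ≡ 0 at y ∈ {2, 5}; g ≡ 0 at y ∈ ∅; common: ∅.
  x = 6: f ≡ 0 at y ∈ ∅; g ≡ 0 at y ∈ ∅; common: ∅.
  x = 7: f ≡ 0 at y ∈ {2, 9}; g ≡ 0 at y ∈ ∅; common: ∅.
  x = 8: f ≡ 0 at y ∈ {4, 9}; g ≡ 0 at y ∈ {10}; common: ∅.
  x = 9: f ≡ 0 at y ∈ {7, 8}; g ≡ 0 at y ∈ ∅; common: ∅.
  x = 10: f ≡ 0 at y ∈ ∅; g ≡ 0 at y ∈ ∅; common: ∅.
Collecting: common zeros = ∅, so the count is 0.
Comparison with the Bézout bound: 0 ≤ 4 = deg(f)·deg(g), as expected for curves with no common component (the affine F_11-count falls short of the bound because intersections may lie at infinity, over extension fields, or carry multiplicity).
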